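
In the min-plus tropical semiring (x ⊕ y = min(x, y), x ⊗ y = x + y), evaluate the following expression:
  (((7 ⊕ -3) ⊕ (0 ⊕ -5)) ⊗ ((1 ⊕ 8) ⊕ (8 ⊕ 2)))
(((7 ⊕ -3) ⊕ (0 ⊕ -5)) ⊗ ((1 ⊕ 8) ⊕ (8 ⊕ 2))) = -4

Expand innermost to outermost. Recall ⊕ takes the minimum of its arguments and ⊗ takes their sum. Working out the expression (((7 ⊕ -3) ⊕ (0 ⊕ -5)) ⊗ ((1 ⊕ 8) ⊕ (8 ⊕ 2))) gives -4.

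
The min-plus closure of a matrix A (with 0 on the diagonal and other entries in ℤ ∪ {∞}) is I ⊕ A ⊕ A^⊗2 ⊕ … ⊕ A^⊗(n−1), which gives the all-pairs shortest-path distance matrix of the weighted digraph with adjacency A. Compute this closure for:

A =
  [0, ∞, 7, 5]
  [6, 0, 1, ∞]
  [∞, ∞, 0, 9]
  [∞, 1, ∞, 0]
Closure =
  [0, 6, 7, 5]
  [6, 0, 1, 10]
  [16, 10, 0, 9]
  [7, 1, 2, 0]

This is the Floyd-Warshall all-pairs shortest-path computation. For each intermediate vertex k = 0, 1, …, 3, update dist[i][j] ← min(dist[i][j], dist[i][k] + dist[k][j]). The final matrix gives, for each (i, j), the minimum total weight of any directed path from i to j (possibly empty when i = j).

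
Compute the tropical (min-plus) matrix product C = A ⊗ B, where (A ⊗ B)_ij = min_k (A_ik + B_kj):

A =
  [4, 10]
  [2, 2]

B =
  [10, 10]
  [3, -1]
A ⊗ B =
  [13, 9]
  [5, 1]

Apply the min-plus product entry-by-entry:
  C[0][0] = min over k of (A[0][0] + B[0][0] = 4 + 10 = 14, A[0][1] + B[1][0] = 10 + 3 = 13) = 13 (attained at k = 1)
  C[0][1] = min over k of (A[0][0] + B[0][1] = 4 + 10 = 14, A[0][1] + B[1][1] = 10 + -1 = 9) = 9 (attained at k = 1)
  C[1][0] = min over k of (A[1][0] + B[0][0] = 2 + 10 = 12, A[1][1] + B[1][0] = 2 + 3 = 5) = 5 (attained at k = 1)
  C[1][1] = min over k of (A[1][0] + B[0][1] = 2 + 10 = 12, A[1][1] + B[1][1] = 2 + -1 = 1) = 1 (attained at k = 1)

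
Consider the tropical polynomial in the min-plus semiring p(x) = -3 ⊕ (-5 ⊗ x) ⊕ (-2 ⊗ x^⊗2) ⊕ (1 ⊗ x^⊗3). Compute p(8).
p(8) = -3

A tropical monomial a ⊗ x^⊗i evaluates to a + i · x. Evaluating each term at x = 8:
  Term 0 contributes -3 + 0 · 8 = -3
  Term 1 contributes -5 + 1 · 8 = 3
  Term 2 contributes -2 + 2 · 8 = 14
  Term 3 contributes 1 + 3 · 8 = 25
p(8) = ⊕ of these = min[-3, 3, 14, 25] = -3.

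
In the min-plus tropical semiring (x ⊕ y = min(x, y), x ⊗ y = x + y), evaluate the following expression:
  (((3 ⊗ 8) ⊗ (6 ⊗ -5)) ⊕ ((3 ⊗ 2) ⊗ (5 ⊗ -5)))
(((3 ⊗ 8) ⊗ (6 ⊗ -5)) ⊕ ((3 ⊗ 2) ⊗ (5 ⊗ -5))) = 5

Expand innermost to outermost. Recall ⊕ takes the minimum of its arguments and ⊗ takes their sum. Working out the expression (((3 ⊗ 8) ⊗ (6 ⊗ -5)) ⊕ ((3 ⊗ 2) ⊗ (5 ⊗ -5))) gives 5.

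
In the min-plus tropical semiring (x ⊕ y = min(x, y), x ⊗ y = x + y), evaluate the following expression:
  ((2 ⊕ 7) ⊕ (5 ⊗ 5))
((2 ⊕ 7) ⊕ (5 ⊗ 5)) = 2

Expand innermost to outermost. Recall ⊕ takes the minimum of its arguments and ⊗ takes their sum. Working out the expression ((2 ⊕ 7) ⊕ (5 ⊗ 5)) gives 2.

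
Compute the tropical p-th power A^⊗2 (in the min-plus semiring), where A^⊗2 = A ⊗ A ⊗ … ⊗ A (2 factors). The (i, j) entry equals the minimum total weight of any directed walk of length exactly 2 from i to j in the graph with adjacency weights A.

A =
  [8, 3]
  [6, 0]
A^⊗2 =
  [9, 3]
  [6, 0]

Each entry (A^⊗2)_ij equals the minimum over all length-2 walks i = v_0 → v_1 → … → v_2 = j of Σ_t A[v_t][v_{t+1}]. For example, for (i, j) = (0, 1) we minimise over 2 possible intermediate vertex sequences; the minimum is 3, attained along the walk 0 → 1 → 1.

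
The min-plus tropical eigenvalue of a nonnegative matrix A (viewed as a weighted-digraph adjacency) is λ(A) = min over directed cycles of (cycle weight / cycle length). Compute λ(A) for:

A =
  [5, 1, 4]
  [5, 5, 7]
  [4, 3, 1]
λ(A) = 1

Enumerate directed cycles and compute their means (weight / length). Sample:
  cycle 0 → 0: weight = 5, length = 1, mean = 5/1 ≈ 5.000
  cycle 1 → 1: weight = 5, length = 1, mean = 5/1 ≈ 5.000
  cycle 2 → 2: weight = 1, length = 1, mean = 1/1 ≈ 1.000
  cycle 0 → 1 → 0: weight = 6, length = 2, mean = 6/2 ≈ 3.000
  cycle 0 → 2 → 0: weight = 8, length = 2, mean = 8/2 ≈ 4.000
  cycle 1 → 0 → 1: weight = 6, length = 2, mean = 6/2 ≈ 3.000
Minimum mean = 1.000, attained e.g. along the cycle 2 → 2 with weight 1 and length 1. So λ(A) = 1/1 = 1.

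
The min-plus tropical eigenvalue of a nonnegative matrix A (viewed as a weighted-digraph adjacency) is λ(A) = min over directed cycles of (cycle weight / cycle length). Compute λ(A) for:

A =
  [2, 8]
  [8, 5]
λ(A) = 2

Enumerate directed cycles and compute their means (weight / length). Sample:
  cycle 0 → 0: weight = 2, length = 1, mean = 2/1 ≈ 2.000
  cycle 1 → 1: weight = 5, length = 1, mean = 5/1 ≈ 5.000
  cycle 0 → 1 → 0: weight = 16, length = 2, mean = 16/2 ≈ 8.000
  cycle 1 → 0 → 1: weight = 16, length = 2, mean = 16/2 ≈ 8.000
Minimum mean = 2.000, attained e.g. along the cycle 0 → 0 with weight 2 and length 1. So λ(A) = 2/1 = 2.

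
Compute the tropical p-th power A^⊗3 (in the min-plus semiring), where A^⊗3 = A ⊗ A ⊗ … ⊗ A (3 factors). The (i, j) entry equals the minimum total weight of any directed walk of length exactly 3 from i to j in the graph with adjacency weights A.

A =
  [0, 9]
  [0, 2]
A^⊗3 =
  [0, 9]
  [0, 6]

Each entry (A^⊗3)_ij equals the minimum over all length-3 walks i = v_0 → v_1 → … → v_3 = j of Σ_t A[v_t][v_{t+1}]. For example, for (i, j) = (0, 1) we minimise over 4 possible intermediate vertex sequences; the minimum is 9, attained along the walk 0 → 0 → 0 → 1.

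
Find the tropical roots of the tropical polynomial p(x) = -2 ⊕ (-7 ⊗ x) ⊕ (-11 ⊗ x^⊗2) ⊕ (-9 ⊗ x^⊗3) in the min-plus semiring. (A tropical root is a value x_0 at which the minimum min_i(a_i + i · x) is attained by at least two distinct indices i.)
Roots: {-2, 4, 5}

Each tropical root is a break point of the lower envelope of the lines y = a_i + i · x (there are 4 lines, with slopes 0, 1, ..., 3). Only the lines that attain the minimum somewhere contribute to roots; other lines are dominated. Here the surviving (envelope) indices are i = 3, i = 2, i = 1, i = 0.
Intersections between consecutive envelope lines give the roots: for adjacent envelope indices i < j the intersection is x = (a_i − a_j) / (j − i). Reading off the sorted break points: {-2, 4, 5}.
Verification: at each break x_0, at least two indices attain the minimum of min_i(a_i + i · x_0).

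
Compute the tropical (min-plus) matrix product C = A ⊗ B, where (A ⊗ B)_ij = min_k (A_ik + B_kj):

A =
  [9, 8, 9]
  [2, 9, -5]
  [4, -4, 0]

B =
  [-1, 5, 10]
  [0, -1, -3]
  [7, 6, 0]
A ⊗ B =
  [8, 7, 5]
  [1, 1, -5]
  [-4, -5, -7]

Apply the min-plus product entry-by-entry:
  C[0][0] = min over k of (A[0][0] + B[0][0] = 9 + -1 = 8, A[0][1] + B[1][0] = 8 + 0 = 8, A[0][2] + B[2][0] = 9 + 7 = 16) = 8 (attained at k = 0)
  C[0][1] = min over k of (A[0][0] + B[0][1] = 9 + 5 = 14, A[0][1] + B[1][1] = 8 + -1 = 7, A[0][2] + B[2][1] = 9 + 6 = 15) = 7 (attained at k = 1)
  C[0][2] = min over k of (A[0][0] + B[0][2] = 9 + 10 = 19, A[0][1] + B[1][2] = 8 + -3 = 5, A[0][2] + B[2][2] = 9 + 0 = 9) = 5 (attained at k = 1)
  C[1][0] = min over k of (A[1][0] + B[0][0] = 2 + -1 = 1, A[1][1] + B[1][0] = 9 + 0 = 9, A[1][2] + B[2][0] = -5 + 7 = 2) = 1 (attained at k = 0)
  C[1][1] = min over k of (A[1][0] + B[0][1] = 2 + 5 = 7, A[1][1] + B[1][1] = 9 + -1 = 8, A[1][2] + B[2][1] = -5 + 6 = 1) = 1 (attained at k = 2)
  C[1][2] = min over k of (A[1][0] + B[0][2] = 2 + 10 = 12, A[1][1] + B[1][2] = 9 + -3 = 6, A[1][2] + B[2][2] = -5 + 0 = -5) = -5 (attained at k = 2)
  C[2][0] = min over k of (A[2][0] + B[0][0] = 4 + -1 = 3, A[2][1] + B[1][0] = -4 + 0 = -4, A[2][2] + B[2][0] = 0 + 7 = 7) = -4 (attained at k = 1)
  C[2][1] = min over k of (A[2][0] + B[0][1] = 4 + 5 = 9, A[2][1] + B[1][1] = -4 + -1 = -5, A[2][2] + B[2][1] = 0 + 6 = 6) = -5 (attained at k = 1)
  C[2][2] = min over k of (A[2][0] + B[0][2] = 4 + 10 = 14, A[2][1] + B[1][2] = -4 + -3 = -7, A[2][2] + B[2][2] = 0 + 0 = 0) = -7 (attained at k = 1)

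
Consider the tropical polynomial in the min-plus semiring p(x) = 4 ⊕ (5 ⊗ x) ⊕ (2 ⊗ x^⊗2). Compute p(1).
p(1) = 4

A tropical monomial a ⊗ x^⊗i evaluates to a + i · x. Evaluating each term at x = 1:
  Term 0 contributes 4 + 0 · 1 = 4
  Term 1 contributes 5 + 1 · 1 = 6
  Term 2 contributes 2 + 2 · 1 = 4
p(1) = ⊕ of these = min[4, 6, 4] = 4.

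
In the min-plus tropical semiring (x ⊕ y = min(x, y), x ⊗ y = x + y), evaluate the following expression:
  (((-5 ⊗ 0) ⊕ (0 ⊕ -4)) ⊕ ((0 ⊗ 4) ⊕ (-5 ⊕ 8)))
(((-5 ⊗ 0) ⊕ (0 ⊕ -4)) ⊕ ((0 ⊗ 4) ⊕ (-5 ⊕ 8))) = -5

Expand innermost to outermost. Recall ⊕ takes the minimum of its arguments and ⊗ takes their sum. Working out the expression (((-5 ⊗ 0) ⊕ (0 ⊕ -4)) ⊕ ((0 ⊗ 4) ⊕ (-5 ⊕ 8))) gives -5.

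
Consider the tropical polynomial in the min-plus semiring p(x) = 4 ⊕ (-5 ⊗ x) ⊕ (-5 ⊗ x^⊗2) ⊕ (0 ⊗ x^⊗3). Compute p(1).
p(1) = -4

A tropical monomial a ⊗ x^⊗i evaluates to a + i · x. Evaluating each term at x = 1:
  Term 0 contributes 4 + 0 · 1 = 4
  Term 1 contributes -5 + 1 · 1 = -4
  Term 2 contributes -5 + 2 · 1 = -3
  Term 3 contributes 0 + 3 · 1 = 3
p(1) = ⊕ of these = min[4, -4, -3, 3] = -4.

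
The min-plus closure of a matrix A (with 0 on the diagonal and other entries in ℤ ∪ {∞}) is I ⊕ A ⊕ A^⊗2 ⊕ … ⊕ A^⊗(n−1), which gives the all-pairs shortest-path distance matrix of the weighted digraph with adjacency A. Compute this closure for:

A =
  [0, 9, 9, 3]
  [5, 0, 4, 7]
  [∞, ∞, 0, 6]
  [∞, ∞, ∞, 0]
Closure =
  [0, 9, 9, 3]
  [5, 0, 4, 7]
  [∞, ∞, 0, 6]
  [∞, ∞, ∞, 0]

This is the Floyd-Warshall all-pairs shortest-path computation. For each intermediate vertex k = 0, 1, …, 3, update dist[i][j] ← min(dist[i][j], dist[i][k] + dist[k][j]). The final matrix gives, for each (i, j), the minimum total weight of any directed path from i to j (possibly empty when i = j).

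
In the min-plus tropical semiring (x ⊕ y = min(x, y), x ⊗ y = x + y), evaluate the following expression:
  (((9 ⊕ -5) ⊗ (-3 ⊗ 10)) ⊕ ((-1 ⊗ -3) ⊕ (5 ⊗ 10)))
(((9 ⊕ -5) ⊗ (-3 ⊗ 10)) ⊕ ((-1 ⊗ -3) ⊕ (5 ⊗ 10))) = -4

Expand innermost to outermost. Recall ⊕ takes the minimum of its arguments and ⊗ takes their sum. Working out the expression (((9 ⊕ -5) ⊗ (-3 ⊗ 10)) ⊕ ((-1 ⊗ -3) ⊕ (5 ⊗ 10))) gives -4.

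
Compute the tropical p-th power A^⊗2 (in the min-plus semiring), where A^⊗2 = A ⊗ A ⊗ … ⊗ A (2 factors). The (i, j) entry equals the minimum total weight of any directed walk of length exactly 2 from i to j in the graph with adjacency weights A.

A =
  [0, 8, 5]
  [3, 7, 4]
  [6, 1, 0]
A^⊗2 =
  [0, 6, 5]
  [3, 5, 4]
  [4, 1, 0]

Each entry (A^⊗2)_ij equals the minimum over all length-2 walks i = v_0 → v_1 → … → v_2 = j of Σ_t A[v_t][v_{t+1}]. For example, for (i, j) = (0, 2) we minimise over 3 possible intermediate vertex sequences; the minimum is 5, attained along the walk 0 → 0 → 2.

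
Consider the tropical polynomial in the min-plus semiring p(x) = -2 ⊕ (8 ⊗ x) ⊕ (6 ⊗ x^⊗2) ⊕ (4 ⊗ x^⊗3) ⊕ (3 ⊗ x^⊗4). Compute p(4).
p(4) = -2

A tropical monomial a ⊗ x^⊗i evaluates to a + i · x. Evaluating each term at x = 4:
  Term 0 contributes -2 + 0 · 4 = -2
  Term 1 contributes 8 + 1 · 4 = 12
  Term 2 contributes 6 + 2 · 4 = 14
  Term 3 contributes 4 + 3 · 4 = 16
  Term 4 contributes 3 + 4 · 4 = 19
p(4) = ⊕ of these = min[-2, 12, 14, 16, 19] = -2.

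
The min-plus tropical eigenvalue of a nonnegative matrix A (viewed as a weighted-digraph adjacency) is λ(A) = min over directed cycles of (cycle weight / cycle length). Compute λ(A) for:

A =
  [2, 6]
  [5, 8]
λ(A) = 2

Enumerate directed cycles and compute their means (weight / length). Sample:
  cycle 0 → 0: weight = 2, length = 1, mean = 2/1 ≈ 2.000
  cycle 1 → 1: weight = 8, length = 1, mean = 8/1 ≈ 8.000
  cycle 0 → 1 → 0: weight = 11, length = 2, mean = 11/2 ≈ 5.500
  cycle 1 → 0 → 1: weight = 11, length = 2, mean = 11/2 ≈ 5.500
Minimum mean = 2.000, attained e.g. along the cycle 0 → 0 with weight 2 and length 1. So λ(A) = 2/1 = 2.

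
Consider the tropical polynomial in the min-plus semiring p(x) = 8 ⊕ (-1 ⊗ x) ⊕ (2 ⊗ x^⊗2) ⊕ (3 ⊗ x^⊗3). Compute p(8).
p(8) = 7

A tropical monomial a ⊗ x^⊗i evaluates to a + i · x. Evaluating each term at x = 8:
  Term 0 contributes 8 + 0 · 8 = 8
  Term 1 contributes -1 + 1 · 8 = 7
  Term 2 contributes 2 + 2 · 8 = 18
  Term 3 contributes 3 + 3 · 8 = 27
p(8) = ⊕ of these = min[8, 7, 18, 27] = 7.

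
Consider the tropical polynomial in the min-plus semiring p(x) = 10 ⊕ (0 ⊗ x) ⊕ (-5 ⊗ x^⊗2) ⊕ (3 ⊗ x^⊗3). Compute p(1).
p(1) = -3

A tropical monomial a ⊗ x^⊗i evaluates to a + i · x. Evaluating each term at x = 1:
  Term 0 contributes 10 + 0 · 1 = 10
  Term 1 contributes 0 + 1 · 1 = 1
  Term 2 contributes -5 + 2 · 1 = -3
  Term 3 contributes 3 + 3 · 1 = 6
p(1) = ⊕ of these = min[10, 1, -3, 6] = -3.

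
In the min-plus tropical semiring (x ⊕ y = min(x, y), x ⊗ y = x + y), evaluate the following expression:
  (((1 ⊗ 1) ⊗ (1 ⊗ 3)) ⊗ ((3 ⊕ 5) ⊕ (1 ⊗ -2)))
(((1 ⊗ 1) ⊗ (1 ⊗ 3)) ⊗ ((3 ⊕ 5) ⊕ (1 ⊗ -2))) = 5

Expand innermost to outermost. Recall ⊕ takes the minimum of its arguments and ⊗ takes their sum. Working out the expression (((1 ⊗ 1) ⊗ (1 ⊗ 3)) ⊗ ((3 ⊕ 5) ⊕ (1 ⊗ -2))) gives 5.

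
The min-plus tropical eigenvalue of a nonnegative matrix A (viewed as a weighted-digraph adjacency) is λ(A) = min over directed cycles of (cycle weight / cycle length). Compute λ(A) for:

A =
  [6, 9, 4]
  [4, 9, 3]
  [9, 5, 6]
λ(A) = 4

Enumerate directed cycles and compute their means (weight / length). Sample:
  cycle 0 → 0: weight = 6, length = 1, mean = 6/1 ≈ 6.000
  cycle 1 → 1: weight = 9, length = 1, mean = 9/1 ≈ 9.000
  cycle 2 → 2: weight = 6, length = 1, mean = 6/1 ≈ 6.000
  cycle 0 → 1 → 0: weight = 13, length = 2, mean = 13/2 ≈ 6.500
  cycle 0 → 2 → 0: weight = 13, length = 2, mean = 13/2 ≈ 6.500
  cycle 1 → 0 → 1: weight = 13, length = 2, mean = 13/2 ≈ 6.500
Minimum mean = 4.000, attained e.g. along the cycle 1 → 2 → 1 with weight 8 and length 2. So λ(A) = 8/2 = 4.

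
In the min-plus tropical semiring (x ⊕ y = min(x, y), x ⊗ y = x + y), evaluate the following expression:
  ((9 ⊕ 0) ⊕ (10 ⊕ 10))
((9 ⊕ 0) ⊕ (10 ⊕ 10)) = 0

Expand innermost to outermost. Recall ⊕ takes the minimum of its arguments and ⊗ takes their sum. Working out the expression ((9 ⊕ 0) ⊕ (10 ⊕ 10)) gives 0.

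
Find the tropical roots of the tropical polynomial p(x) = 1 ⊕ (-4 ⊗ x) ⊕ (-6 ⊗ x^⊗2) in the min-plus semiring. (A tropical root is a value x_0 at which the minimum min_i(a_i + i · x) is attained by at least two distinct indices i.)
Roots: {2, 5}

Each tropical root is a break point of the lower envelope of the lines y = a_i + i · x (there are 3 lines, with slopes 0, 1, ..., 2). Only the lines that attain the minimum somewhere contribute to roots; other lines are dominated. Here the surviving (envelope) indices are i = 2, i = 1, i = 0.
Intersections between consecutive envelope lines give the roots: for adjacent envelope indices i < j the intersection is x = (a_i − a_j) / (j − i). Reading off the sorted break points: {2, 5}.
Verification: at each break x_0, at least two indices attain the minimum of min_i(a_i + i · x_0).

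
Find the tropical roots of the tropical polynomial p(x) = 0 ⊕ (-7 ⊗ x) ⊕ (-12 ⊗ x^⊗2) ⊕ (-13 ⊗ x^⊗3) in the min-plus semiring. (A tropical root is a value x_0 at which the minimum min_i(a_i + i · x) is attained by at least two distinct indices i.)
Roots: {1, 5, 7}

Each tropical root is a break point of the lower envelope of the lines y = a_i + i · x (there are 4 lines, with slopes 0, 1, ..., 3). Only the lines that attain the minimum somewhere contribute to roots; other lines are dominated. Here the surviving (envelope) indices are i = 3, i = 2, i = 1, i = 0.
Intersections between consecutive envelope lines give the roots: for adjacent envelope indices i < j the intersection is x = (a_i − a_j) / (j − i). Reading off the sorted break points: {1, 5, 7}.
Verification: at each break x_0, at least two indices attain the minimum of min_i(a_i + i · x_0).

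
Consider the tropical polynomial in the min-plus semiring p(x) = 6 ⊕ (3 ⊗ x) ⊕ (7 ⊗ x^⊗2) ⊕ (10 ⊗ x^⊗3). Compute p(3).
p(3) = 6

A tropical monomial a ⊗ x^⊗i evaluates to a + i · x. Evaluating each term at x = 3:
  Term 0 contributes 6 + 0 · 3 = 6
  Term 1 contributes 3 + 1 · 3 = 6
  Term 2 contributes 7 + 2 · 3 = 13
  Term 3 contributes 10 + 3 · 3 = 19
p(3) = ⊕ of these = min[6, 6, 13, 19] = 6.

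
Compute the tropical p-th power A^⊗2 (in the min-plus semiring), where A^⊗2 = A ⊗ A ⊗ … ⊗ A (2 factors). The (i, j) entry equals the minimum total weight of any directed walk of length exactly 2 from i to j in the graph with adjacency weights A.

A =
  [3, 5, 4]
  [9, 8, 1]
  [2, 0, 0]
A^⊗2 =
  [6, 4, 4]
  [3, 1, 1]
  [2, 0, 0]

Each entry (A^⊗2)_ij equals the minimum over all length-2 walks i = v_0 → v_1 → … → v_2 = j of Σ_t A[v_t][v_{t+1}]. For example, for (i, j) = (0, 2) we minimise over 3 possible intermediate vertex sequences; the minimum is 4, attained along the walk 0 → 2 → 2.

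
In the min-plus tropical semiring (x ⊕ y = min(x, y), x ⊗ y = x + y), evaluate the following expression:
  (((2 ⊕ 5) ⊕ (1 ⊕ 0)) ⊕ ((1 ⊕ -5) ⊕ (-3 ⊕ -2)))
(((2 ⊕ 5) ⊕ (1 ⊕ 0)) ⊕ ((1 ⊕ -5) ⊕ (-3 ⊕ -2))) = -5

Expand innermost to outermost. Recall ⊕ takes the minimum of its arguments and ⊗ takes their sum. Working out the expression (((2 ⊕ 5) ⊕ (1 ⊕ 0)) ⊕ ((1 ⊕ -5) ⊕ (-3 ⊕ -2))) gives -5.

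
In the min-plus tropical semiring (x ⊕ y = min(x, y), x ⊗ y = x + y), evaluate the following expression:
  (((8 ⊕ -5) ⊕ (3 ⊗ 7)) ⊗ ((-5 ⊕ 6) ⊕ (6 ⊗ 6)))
(((8 ⊕ -5) ⊕ (3 ⊗ 7)) ⊗ ((-5 ⊕ 6) ⊕ (6 ⊗ 6))) = -10

Expand innermost to outermost. Recall ⊕ takes the minimum of its arguments and ⊗ takes their sum. Working out the expression (((8 ⊕ -5) ⊕ (3 ⊗ 7)) ⊗ ((-5 ⊕ 6) ⊕ (6 ⊗ 6))) gives -10.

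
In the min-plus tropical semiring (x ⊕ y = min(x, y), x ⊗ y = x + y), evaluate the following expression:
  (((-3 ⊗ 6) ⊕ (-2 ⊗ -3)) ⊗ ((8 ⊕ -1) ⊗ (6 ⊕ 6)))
(((-3 ⊗ 6) ⊕ (-2 ⊗ -3)) ⊗ ((8 ⊕ -1) ⊗ (6 ⊕ 6))) = 0

Expand innermost to outermost. Recall ⊕ takes the minimum of its arguments and ⊗ takes their sum. Working out the expression (((-3 ⊗ 6) ⊕ (-2 ⊗ -3)) ⊗ ((8 ⊕ -1) ⊗ (6 ⊕ 6))) gives 0.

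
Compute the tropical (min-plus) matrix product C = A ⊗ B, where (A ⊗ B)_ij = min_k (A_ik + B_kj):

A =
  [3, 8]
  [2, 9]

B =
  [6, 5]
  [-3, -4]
A ⊗ B =
  [5, 4]
  [6, 5]

Apply the min-plus product entry-by-entry:
  C[0][0] = min over k of (A[0][0] + B[0][0] = 3 + 6 = 9, A[0][1] + B[1][0] = 8 + -3 = 5) = 5 (attained at k = 1)
  C[0][1] = min over k of (A[0][0] + B[0][1] = 3 + 5 = 8, A[0][1] + B[1][1] = 8 + -4 = 4) = 4 (attained at k = 1)
  C[1][0] = min over k of (A[1][0] + B[0][0] = 2 + 6 = 8, A[1][1] + B[1][0] = 9 + -3 = 6) = 6 (attained at k = 1)
  C[1][1] = min over k of (A[1][0] + B[0][1] = 2 + 5 = 7, A[1][1] + B[1][1] = 9 + -4 = 5) = 5 (attained at k = 1)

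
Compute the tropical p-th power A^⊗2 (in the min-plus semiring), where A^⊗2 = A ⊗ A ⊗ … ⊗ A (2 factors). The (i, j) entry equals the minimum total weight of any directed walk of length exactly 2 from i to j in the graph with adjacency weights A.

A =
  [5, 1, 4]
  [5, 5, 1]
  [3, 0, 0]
A^⊗2 =
  [6, 4, 2]
  [4, 1, 1]
  [3, 0, 0]

Each entry (A^⊗2)_ij equals the minimum over all length-2 walks i = v_0 → v_1 → … → v_2 = j of Σ_t A[v_t][v_{t+1}]. For example, for (i, j) = (0, 2) we minimise over 3 possible intermediate vertex sequences; the minimum is 2, attained along the walk 0 → 1 → 2.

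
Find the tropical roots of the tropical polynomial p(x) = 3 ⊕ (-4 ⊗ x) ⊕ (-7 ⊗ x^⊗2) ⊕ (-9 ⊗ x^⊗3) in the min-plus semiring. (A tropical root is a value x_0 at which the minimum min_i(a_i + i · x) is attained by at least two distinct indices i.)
Roots: {2, 3, 7}

Each tropical root is a break point of the lower envelope of the lines y = a_i + i · x (there are 4 lines, with slopes 0, 1, ..., 3). Only the lines that attain the minimum somewhere contribute to roots; other lines are dominated. Here the surviving (envelope) indices are i = 3, i = 2, i = 1, i = 0.
Intersections between consecutive envelope lines give the roots: for adjacent envelope indices i < j the intersection is x = (a_i − a_j) / (j − i). Reading off the sorted break points: {2, 3, 7}.
Verification: at each break x_0, at least two indices attain the minimum of min_i(a_i + i · x_0).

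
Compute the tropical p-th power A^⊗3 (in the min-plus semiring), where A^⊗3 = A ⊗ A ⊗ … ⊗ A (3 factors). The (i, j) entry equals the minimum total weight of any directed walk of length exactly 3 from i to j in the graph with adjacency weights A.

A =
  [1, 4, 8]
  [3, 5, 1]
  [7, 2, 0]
A^⊗3 =
  [3, 6, 5]
  [5, 3, 1]
  [5, 2, 0]

Each entry (A^⊗3)_ij equals the minimum over all length-3 walks i = v_0 → v_1 → … → v_3 = j of Σ_t A[v_t][v_{t+1}]. For example, for (i, j) = (0, 2) we minimise over 9 possible intermediate vertex sequences; the minimum is 5, attained along the walk 0 → 1 → 2 → 2.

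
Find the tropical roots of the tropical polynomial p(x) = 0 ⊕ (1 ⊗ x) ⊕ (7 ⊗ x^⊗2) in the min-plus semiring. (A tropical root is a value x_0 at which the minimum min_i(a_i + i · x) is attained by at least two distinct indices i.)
Roots: {-6, -1}

Each tropical root is a break point of the lower envelope of the lines y = a_i + i · x (there are 3 lines, with slopes 0, 1, ..., 2). Only the lines that attain the minimum somewhere contribute to roots; other lines are dominated. Here the surviving (envelope) indices are i = 2, i = 1, i = 0.
Intersections between consecutive envelope lines give the roots: for adjacent envelope indices i < j the intersection is x = (a_i − a_j) / (j − i). Reading off the sorted break points: {-6, -1}.
Verification: at each break x_0, at least two indices attain the minimum of min_i(a_i + i · x_0).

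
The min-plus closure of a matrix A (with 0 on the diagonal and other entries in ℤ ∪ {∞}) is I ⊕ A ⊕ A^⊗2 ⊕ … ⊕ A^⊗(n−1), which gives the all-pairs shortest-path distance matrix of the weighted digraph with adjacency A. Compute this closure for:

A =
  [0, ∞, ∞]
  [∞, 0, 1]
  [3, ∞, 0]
Closure =
  [0, ∞, ∞]
  [4, 0, 1]
  [3, ∞, 0]

This is the Floyd-Warshall all-pairs shortest-path computation. For each intermediate vertex k = 0, 1, …, 2, update dist[i][j] ← min(dist[i][j], dist[i][k] + dist[k][j]). The final matrix gives, for each (i, j), the minimum total weight of any directed path from i to j (possibly empty when i = j).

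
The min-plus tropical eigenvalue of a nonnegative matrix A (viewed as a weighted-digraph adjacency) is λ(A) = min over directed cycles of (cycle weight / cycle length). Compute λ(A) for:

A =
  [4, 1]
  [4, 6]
λ(A) = 5/2

Enumerate directed cycles and compute their means (weight / length). Sample:
  cycle 0 → 0: weight = 4, length = 1, mean = 4/1 ≈ 4.000
  cycle 1 → 1: weight = 6, length = 1, mean = 6/1 ≈ 6.000
  cycle 0 → 1 → 0: weight = 5, length = 2, mean = 5/2 ≈ 2.500
  cycle 1 → 0 → 1: weight = 5, length = 2, mean = 5/2 ≈ 2.500
Minimum mean = 2.500, attained e.g. along the cycle 0 → 1 → 0 with weight 5 and length 2. So λ(A) = 5/2 = 5/2.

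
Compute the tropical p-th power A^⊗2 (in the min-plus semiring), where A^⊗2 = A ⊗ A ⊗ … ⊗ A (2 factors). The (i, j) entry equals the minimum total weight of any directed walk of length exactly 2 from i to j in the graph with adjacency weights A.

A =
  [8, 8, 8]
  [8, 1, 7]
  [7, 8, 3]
A^⊗2 =
  [15, 9, 11]
  [9, 2, 8]
  [10, 9, 6]

Each entry (A^⊗2)_ij equals the minimum over all length-2 walks i = v_0 → v_1 → … → v_2 = j of Σ_t A[v_t][v_{t+1}]. For example, for (i, j) = (0, 2) we minimise over 3 possible intermediate vertex sequences; the minimum is 11, attained along the walk 0 → 2 → 2.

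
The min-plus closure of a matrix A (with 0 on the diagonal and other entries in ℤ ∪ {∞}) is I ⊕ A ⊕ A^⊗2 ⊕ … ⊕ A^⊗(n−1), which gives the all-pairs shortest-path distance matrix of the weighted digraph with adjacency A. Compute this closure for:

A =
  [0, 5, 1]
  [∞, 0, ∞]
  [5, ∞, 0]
Closure =
  [0, 5, 1]
  [∞, 0, ∞]
  [5, 10, 0]

This is the Floyd-Warshall all-pairs shortest-path computation. For each intermediate vertex k = 0, 1, …, 2, update dist[i][j] ← min(dist[i][j], dist[i][k] + dist[k][j]). The final matrix gives, for each (i, j), the minimum total weight of any directed path from i to j (possibly empty when i = j).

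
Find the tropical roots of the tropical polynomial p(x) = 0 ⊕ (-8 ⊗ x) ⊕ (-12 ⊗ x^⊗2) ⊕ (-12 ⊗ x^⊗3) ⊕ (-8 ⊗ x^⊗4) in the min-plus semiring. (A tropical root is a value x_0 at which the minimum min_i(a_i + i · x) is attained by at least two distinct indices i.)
Roots: {-4, 0, 4, 8}

Each tropical root is a break point of the lower envelope of the lines y = a_i + i · x (there are 5 lines, with slopes 0, 1, ..., 4). Only the lines that attain the minimum somewhere contribute to roots; other lines are dominated. Here the surviving (envelope) indices are i = 4, i = 3, i = 2, i = 1, i = 0.
Intersections between consecutive envelope lines give the roots: for adjacent envelope indices i < j the intersection is x = (a_i − a_j) / (j − i). Reading off the sorted break points: {-4, 0, 4, 8}.
Verification: at each break x_0, at least two indices attain the minimum of min_i(a_i + i · x_0).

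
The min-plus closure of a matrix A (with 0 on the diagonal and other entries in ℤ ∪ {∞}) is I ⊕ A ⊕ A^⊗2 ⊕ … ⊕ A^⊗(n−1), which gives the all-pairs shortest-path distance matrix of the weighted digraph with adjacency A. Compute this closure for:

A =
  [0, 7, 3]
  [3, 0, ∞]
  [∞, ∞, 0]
Closure =
  [0, 7, 3]
  [3, 0, 6]
  [∞, ∞, 0]

This is the Floyd-Warshall all-pairs shortest-path computation. For each intermediate vertex k = 0, 1, …, 2, update dist[i][j] ← min(dist[i][j], dist[i][k] + dist[k][j]). The final matrix gives, for each (i, j), the minimum total weight of any directed path from i to j (possibly empty when i = j).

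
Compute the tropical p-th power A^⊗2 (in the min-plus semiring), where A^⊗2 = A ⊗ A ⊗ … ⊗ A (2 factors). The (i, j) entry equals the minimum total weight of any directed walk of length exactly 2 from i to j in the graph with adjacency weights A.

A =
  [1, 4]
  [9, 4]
A^⊗2 =
  [2, 5]
  [10, 8]

Each entry (A^⊗2)_ij equals the minimum over all length-2 walks i = v_0 → v_1 → … → v_2 = j of Σ_t A[v_t][v_{t+1}]. For example, for (i, j) = (0, 1) we minimise over 2 possible intermediate vertex sequences; the minimum is 5, attained along the walk 0 → 0 → 1.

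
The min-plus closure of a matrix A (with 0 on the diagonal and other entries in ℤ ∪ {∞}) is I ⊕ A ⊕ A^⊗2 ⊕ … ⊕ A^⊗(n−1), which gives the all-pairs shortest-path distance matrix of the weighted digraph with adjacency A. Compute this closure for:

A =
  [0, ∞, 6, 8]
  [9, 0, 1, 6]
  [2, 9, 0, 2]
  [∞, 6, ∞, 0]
Closure =
  [0, 14, 6, 8]
  [3, 0, 1, 3]
  [2, 8, 0, 2]
  [9, 6, 7, 0]

This is the Floyd-Warshall all-pairs shortest-path computation. For each intermediate vertex k = 0, 1, …, 3, update dist[i][j] ← min(dist[i][j], dist[i][k] + dist[k][j]). The final matrix gives, for each (i, j), the minimum total weight of any directed path from i to j (possibly empty when i = j).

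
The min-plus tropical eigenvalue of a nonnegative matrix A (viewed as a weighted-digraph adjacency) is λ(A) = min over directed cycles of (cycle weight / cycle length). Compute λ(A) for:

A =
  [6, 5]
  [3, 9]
λ(A) = 4

Enumerate directed cycles and compute their means (weight / length). Sample:
  cycle 0 → 0: weight = 6, length = 1, mean = 6/1 ≈ 6.000
  cycle 1 → 1: weight = 9, length = 1, mean = 9/1 ≈ 9.000
  cycle 0 → 1 → 0: weight = 8, length = 2, mean = 8/2 ≈ 4.000
  cycle 1 → 0 → 1: weight = 8, length = 2, mean = 8/2 ≈ 4.000
Minimum mean = 4.000, attained e.g. along the cycle 0 → 1 → 0 with weight 8 and length 2. So λ(A) = 8/2 = 4.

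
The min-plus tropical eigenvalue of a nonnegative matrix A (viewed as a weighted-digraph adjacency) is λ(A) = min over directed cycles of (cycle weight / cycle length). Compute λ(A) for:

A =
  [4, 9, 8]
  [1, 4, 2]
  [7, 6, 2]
λ(A) = 2

Enumerate directed cycles and compute their means (weight / length). Sample:
  cycle 0 → 0: weight = 4, length = 1, mean = 4/1 ≈ 4.000
  cycle 1 → 1: weight = 4, length = 1, mean = 4/1 ≈ 4.000
  cycle 2 → 2: weight = 2, length = 1, mean = 2/1 ≈ 2.000
  cycle 0 → 1 → 0: weight = 10, length = 2, mean = 10/2 ≈ 5.000
  cycle 0 → 2 → 0: weight = 15, length = 2, mean = 15/2 ≈ 7.500
  cycle 1 → 0 → 1: weight = 10, length = 2, mean = 10/2 ≈ 5.000
Minimum mean = 2.000, attained e.g. along the cycle 2 → 2 with weight 2 and length 1. So λ(A) = 2/1 = 2.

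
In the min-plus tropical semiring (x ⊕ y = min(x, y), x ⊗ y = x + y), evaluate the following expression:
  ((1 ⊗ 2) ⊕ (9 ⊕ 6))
((1 ⊗ 2) ⊕ (9 ⊕ 6)) = 3

Expand innermost to outermost. Recall ⊕ takes the minimum of its arguments and ⊗ takes their sum. Working out the expression ((1 ⊗ 2) ⊕ (9 ⊕ 6)) gives 3.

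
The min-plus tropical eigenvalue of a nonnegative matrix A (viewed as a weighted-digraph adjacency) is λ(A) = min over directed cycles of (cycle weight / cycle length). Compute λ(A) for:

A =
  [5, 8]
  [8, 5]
λ(A) = 5

Enumerate directed cycles and compute their means (weight / length). Sample:
  cycle 0 → 0: weight = 5, length = 1, mean = 5/1 ≈ 5.000
  cycle 1 → 1: weight = 5, length = 1, mean = 5/1 ≈ 5.000
  cycle 0 → 1 → 0: weight = 16, length = 2, mean = 16/2 ≈ 8.000
  cycle 1 → 0 → 1: weight = 16, length = 2, mean = 16/2 ≈ 8.000
Minimum mean = 5.000, attained e.g. along the cycle 0 → 0 with weight 5 and length 1. So λ(A) = 5/1 = 5.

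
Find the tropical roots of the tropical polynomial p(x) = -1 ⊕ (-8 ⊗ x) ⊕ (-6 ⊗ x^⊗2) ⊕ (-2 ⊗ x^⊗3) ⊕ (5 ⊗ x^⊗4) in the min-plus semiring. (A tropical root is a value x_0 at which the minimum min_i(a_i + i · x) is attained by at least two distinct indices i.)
Roots: {-7, -4, -2, 7}

Each tropical root is a break point of the lower envelope of the lines y = a_i + i · x (there are 5 lines, with slopes 0, 1, ..., 4). Only the lines that attain the minimum somewhere contribute to roots; other lines are dominated. Here the surviving (envelope) indices are i = 4, i = 3, i = 2, i = 1, i = 0.
Intersections between consecutive envelope lines give the roots: for adjacent envelope indices i < j the intersection is x = (a_i − a_j) / (j − i). Reading off the sorted break points: {-7, -4, -2, 7}.
Verification: at each break x_0, at least two indices attain the minimum of min_i(a_i + i · x_0).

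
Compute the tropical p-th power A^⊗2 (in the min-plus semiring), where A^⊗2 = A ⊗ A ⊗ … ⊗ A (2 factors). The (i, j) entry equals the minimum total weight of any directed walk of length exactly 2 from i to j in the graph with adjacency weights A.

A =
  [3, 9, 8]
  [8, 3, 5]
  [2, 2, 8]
A^⊗2 =
  [6, 10, 11]
  [7, 6, 8]
  [5, 5, 7]

Each entry (A^⊗2)_ij equals the minimum over all length-2 walks i = v_0 → v_1 → … → v_2 = j of Σ_t A[v_t][v_{t+1}]. For example, for (i, j) = (0, 2) we minimise over 3 possible intermediate vertex sequences; the minimum is 11, attained along the walk 0 → 0 → 2.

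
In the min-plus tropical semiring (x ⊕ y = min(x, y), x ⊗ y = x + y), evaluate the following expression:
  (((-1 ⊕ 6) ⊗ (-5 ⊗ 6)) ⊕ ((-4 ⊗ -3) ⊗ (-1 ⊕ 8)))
(((-1 ⊕ 6) ⊗ (-5 ⊗ 6)) ⊕ ((-4 ⊗ -3) ⊗ (-1 ⊕ 8))) = -8

Expand innermost to outermost. Recall ⊕ takes the minimum of its arguments and ⊗ takes their sum. Working out the expression (((-1 ⊕ 6) ⊗ (-5 ⊗ 6)) ⊕ ((-4 ⊗ -3) ⊗ (-1 ⊕ 8))) gives -8.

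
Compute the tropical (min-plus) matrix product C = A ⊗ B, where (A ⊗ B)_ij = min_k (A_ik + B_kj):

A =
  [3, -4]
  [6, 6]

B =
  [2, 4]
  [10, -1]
A ⊗ B =
  [5, -5]
  [8, 5]

Apply the min-plus product entry-by-entry:
  C[0][0] = min over k of (A[0][0] + B[0][0] = 3 + 2 = 5, A[0][1] + B[1][0] = -4 + 10 = 6) = 5 (attained at k = 0)
  C[0][1] = min over k of (A[0][0] + B[0][1] = 3 + 4 = 7, A[0][1] + B[1][1] = -4 + -1 = -5) = -5 (attained at k = 1)
  C[1][0] = min over k of (A[1][0] + B[0][0] = 6 + 2 = 8, A[1][1] + B[1][0] = 6 + 10 = 16) = 8 (attained at k = 0)
  C[1][1] = min over k of (A[1][0] + B[0][1] = 6 + 4 = 10, A[1][1] + B[1][1] = 6 + -1 = 5) = 5 (attained at k = 1)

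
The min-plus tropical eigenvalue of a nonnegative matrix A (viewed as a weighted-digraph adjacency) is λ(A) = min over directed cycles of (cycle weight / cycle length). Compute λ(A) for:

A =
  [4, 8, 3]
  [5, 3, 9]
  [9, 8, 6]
λ(A) = 3

Enumerate directed cycles and compute their means (weight / length). Sample:
  cycle 0 → 0: weight = 4, length = 1, mean = 4/1 ≈ 4.000
  cycle 1 → 1: weight = 3, length = 1, mean = 3/1 ≈ 3.000
  cycle 2 → 2: weight = 6, length = 1, mean = 6/1 ≈ 6.000
  cycle 0 → 1 → 0: weight = 13, length = 2, mean = 13/2 ≈ 6.500
  cycle 0 → 2 → 0: weight = 12, length = 2, mean = 12/2 ≈ 6.000
  cycle 1 → 0 → 1: weight = 13, length = 2, mean = 13/2 ≈ 6.500
Minimum mean = 3.000, attained e.g. along the cycle 1 → 1 with weight 3 and length 1. So λ(A) = 3/1 = 3.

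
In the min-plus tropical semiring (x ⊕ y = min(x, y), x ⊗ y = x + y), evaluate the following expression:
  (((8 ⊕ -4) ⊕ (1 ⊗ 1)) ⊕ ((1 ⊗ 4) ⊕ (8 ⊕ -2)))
(((8 ⊕ -4) ⊕ (1 ⊗ 1)) ⊕ ((1 ⊗ 4) ⊕ (8 ⊕ -2))) = -4

Expand innermost to outermost. Recall ⊕ takes the minimum of its arguments and ⊗ takes their sum. Working out the expression (((8 ⊕ -4) ⊕ (1 ⊗ 1)) ⊕ ((1 ⊗ 4) ⊕ (8 ⊕ -2))) gives -4.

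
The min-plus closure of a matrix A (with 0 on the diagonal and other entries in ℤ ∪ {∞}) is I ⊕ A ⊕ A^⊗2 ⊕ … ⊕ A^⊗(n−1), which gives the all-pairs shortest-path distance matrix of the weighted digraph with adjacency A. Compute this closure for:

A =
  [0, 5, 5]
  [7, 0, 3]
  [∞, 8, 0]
Closure =
  [0, 5, 5]
  [7, 0, 3]
  [15, 8, 0]

This is the Floyd-Warshall all-pairs shortest-path computation. For each intermediate vertex k = 0, 1, …, 2, update dist[i][j] ← min(dist[i][j], dist[i][k] + dist[k][j]). The final matrix gives, for each (i, j), the minimum total weight of any directed path from i to j (possibly empty when i = j).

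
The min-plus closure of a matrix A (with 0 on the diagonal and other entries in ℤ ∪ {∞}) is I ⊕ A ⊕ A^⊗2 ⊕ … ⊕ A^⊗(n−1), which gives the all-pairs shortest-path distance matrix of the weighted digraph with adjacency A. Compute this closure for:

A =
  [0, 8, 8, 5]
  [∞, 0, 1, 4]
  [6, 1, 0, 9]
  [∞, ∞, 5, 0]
Closure =
  [0, 8, 8, 5]
  [7, 0, 1, 4]
  [6, 1, 0, 5]
  [11, 6, 5, 0]

This is the Floyd-Warshall all-pairs shortest-path computation. For each intermediate vertex k = 0, 1, …, 3, update dist[i][j] ← min(dist[i][j], dist[i][k] + dist[k][j]). The final matrix gives, for each (i, j), the minimum total weight of any directed path from i to j (possibly empty when i = j).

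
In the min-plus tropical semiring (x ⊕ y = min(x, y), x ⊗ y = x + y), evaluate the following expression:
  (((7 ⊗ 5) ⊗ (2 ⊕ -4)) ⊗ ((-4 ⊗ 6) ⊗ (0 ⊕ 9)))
(((7 ⊗ 5) ⊗ (2 ⊕ -4)) ⊗ ((-4 ⊗ 6) ⊗ (0 ⊕ 9))) = 10

Expand innermost to outermost. Recall ⊕ takes the minimum of its arguments and ⊗ takes their sum. Working out the expression (((7 ⊗ 5) ⊗ (2 ⊕ -4)) ⊗ ((-4 ⊗ 6) ⊗ (0 ⊕ 9))) gives 10.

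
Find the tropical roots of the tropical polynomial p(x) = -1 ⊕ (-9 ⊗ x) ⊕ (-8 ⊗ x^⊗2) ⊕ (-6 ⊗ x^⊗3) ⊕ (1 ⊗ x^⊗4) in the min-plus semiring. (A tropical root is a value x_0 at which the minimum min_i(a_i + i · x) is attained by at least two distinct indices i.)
Roots: {-7, -2, -1, 8}

Each tropical root is a break point of the lower envelope of the lines y = a_i + i · x (there are 5 lines, with slopes 0, 1, ..., 4). Only the lines that attain the minimum somewhere contribute to roots; other lines are dominated. Here the surviving (envelope) indices are i = 4, i = 3, i = 2, i = 1, i = 0.
Intersections between consecutive envelope lines give the roots: for adjacent envelope indices i < j the intersection is x = (a_i − a_j) / (j − i). Reading off the sorted break points: {-7, -2, -1, 8}.
Verification: at each break x_0, at least two indices attain the minimum of min_i(a_i + i · x_0).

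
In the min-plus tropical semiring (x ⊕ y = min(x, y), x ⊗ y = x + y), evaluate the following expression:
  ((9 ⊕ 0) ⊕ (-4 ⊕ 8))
((9 ⊕ 0) ⊕ (-4 ⊕ 8)) = -4

Expand innermost to outermost. Recall ⊕ takes the minimum of its arguments and ⊗ takes their sum. Working out the expression ((9 ⊕ 0) ⊕ (-4 ⊕ 8)) gives -4.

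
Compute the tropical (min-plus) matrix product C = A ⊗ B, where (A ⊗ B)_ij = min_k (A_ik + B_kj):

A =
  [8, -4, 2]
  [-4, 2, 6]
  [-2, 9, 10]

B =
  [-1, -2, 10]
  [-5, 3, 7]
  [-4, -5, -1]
A ⊗ B =
  [-9, -3, 1]
  [-5, -6, 5]
  [-3, -4, 8]

Apply the min-plus product entry-by-entry:
  C[0][0] = min over k of (A[0][0] + B[0][0] = 8 + -1 = 7, A[0][1] + B[1][0] = -4 + -5 = -9, A[0][2] + B[2][0] = 2 + -4 = -2) = -9 (attained at k = 1)
  C[0][1] = min over k of (A[0][0] + B[0][1] = 8 + -2 = 6, A[0][1] + B[1][1] = -4 + 3 = -1, A[0][2] + B[2][1] = 2 + -5 = -3) = -3 (attained at k = 2)
  C[0][2] = min over k of (A[0][0] + B[0][2] = 8 + 10 = 18, A[0][1] + B[1][2] = -4 + 7 = 3, A[0][2] + B[2][2] = 2 + -1 = 1) = 1 (attained at k = 2)
  C[1][0] = min over k of (A[1][0] + B[0][0] = -4 + -1 = -5, A[1][1] + B[1][0] = 2 + -5 = -3, A[1][2] + B[2][0] = 6 + -4 = 2) = -5 (attained at k = 0)
  C[1][1] = min over k of (A[1][0] + B[0][1] = -4 + -2 = -6, A[1][1] + B[1][1] = 2 + 3 = 5, A[1][2] + B[2][1] = 6 + -5 = 1) = -6 (attained at k = 0)
  C[1][2] = min over k of (A[1][0] + B[0][2] = -4 + 10 = 6, A[1][1] + B[1][2] = 2 + 7 = 9, A[1][2] + B[2][2] = 6 + -1 = 5) = 5 (attained at k = 2)
  C[2][0] = min over k of (A[2][0] + B[0][0] = -2 + -1 = -3, A[2][1] + B[1][0] = 9 + -5 = 4, A[2][2] + B[2][0] = 10 + -4 = 6) = -3 (attained at k = 0)
  C[2][1] = min over k of (A[2][0] + B[0][1] = -2 + -2 = -4, A[2][1] + B[1][1] = 9 + 3 = 12, A[2][2] + B[2][1] = 10 + -5 = 5) = -4 (attained at k = 0)
  C[2][2] = min over k of (A[2][0] + B[0][2] = -2 + 10 = 8, A[2][1] + B[1][2] = 9 + 7 = 16, A[2][2] + B[2][2] = 10 + -1 = 9) = 8 (attained at k = 0)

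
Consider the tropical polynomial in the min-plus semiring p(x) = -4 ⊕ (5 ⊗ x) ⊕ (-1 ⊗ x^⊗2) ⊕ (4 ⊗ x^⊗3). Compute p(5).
p(5) = -4

A tropical monomial a ⊗ x^⊗i evaluates to a + i · x. Evaluating each term at x = 5:
  Term 0 contributes -4 + 0 · 5 = -4
  Term 1 contributes 5 + 1 · 5 = 10
  Term 2 contributes -1 + 2 · 5 = 9
  Term 3 contributes 4 + 3 · 5 = 19
p(5) = ⊕ of these = min[-4, 10, 9, 19] = -4.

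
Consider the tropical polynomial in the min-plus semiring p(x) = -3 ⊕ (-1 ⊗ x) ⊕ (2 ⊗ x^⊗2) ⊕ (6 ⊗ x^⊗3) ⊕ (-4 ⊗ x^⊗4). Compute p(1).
p(1) = -3

A tropical monomial a ⊗ x^⊗i evaluates to a + i · x. Evaluating each term at x = 1:
  Term 0 contributes -3 + 0 · 1 = -3
  Term 1 contributes -1 + 1 · 1 = 0
  Term 2 contributes 2 + 2 · 1 = 4
  Term 3 contributes 6 + 3 · 1 = 9
  Term 4 contributes -4 + 4 · 1 = 0
p(1) = ⊕ of these = min[-3, 0, 4, 9, 0] = -3.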